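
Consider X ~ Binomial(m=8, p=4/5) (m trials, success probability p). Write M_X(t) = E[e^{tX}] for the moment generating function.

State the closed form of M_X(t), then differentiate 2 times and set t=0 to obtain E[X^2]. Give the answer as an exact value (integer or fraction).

E[X^2] = M^(2)(0) = 1056/25

M_X(t) = (4*e^(t)/5 + 1/5)^8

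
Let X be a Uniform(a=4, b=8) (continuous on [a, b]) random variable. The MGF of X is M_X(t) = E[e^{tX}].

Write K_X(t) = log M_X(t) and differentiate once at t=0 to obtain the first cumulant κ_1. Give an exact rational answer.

M_X(t) = (e^(8*t) - e^(4*t))/(4*t)
K_X(t) = log M_X(t) = -log(t) + log(e^(8*t) - e^(4*t)) - 2*log(2)
dK/dt = (8*t*e^(4*t) - 4*t - e^(4*t) + 1)/(t*e^(4*t) - t)

κ_1 = dK/dt |_{t=0} = 6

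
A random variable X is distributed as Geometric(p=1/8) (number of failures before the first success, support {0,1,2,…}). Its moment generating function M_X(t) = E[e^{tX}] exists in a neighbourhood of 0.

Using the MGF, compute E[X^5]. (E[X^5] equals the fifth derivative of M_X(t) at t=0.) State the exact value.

E[X^5] = D^5[M](0) = 2646007

M_X(t) = 1/(8*(1 - 7*e^(t)/8))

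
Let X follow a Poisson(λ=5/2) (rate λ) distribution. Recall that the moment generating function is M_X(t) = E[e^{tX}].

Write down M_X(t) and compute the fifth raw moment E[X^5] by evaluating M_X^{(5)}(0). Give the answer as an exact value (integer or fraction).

M_X(t) = e^(5*e^(t)/2 - 5/2)
M′(t) = 5*e^(-5/2)*e^(t)*e^(5*e^(t)/2)/2
M′′(t) = (25*e^(2*t)*e^(5*e^(t)/2) + 10*e^(t)*e^(5*e^(t)/2))*e^(-5/2)/4
M′′′(t) = (125*e^(3*t)*e^(5*e^(t)/2) + 150*e^(2*t)*e^(5*e^(t)/2) + 20*e^(t)*e^(5*e^(t)/2))*e^(-5/2)/8
M′′′′(t) = (625*e^(4*t)*e^(5*e^(t)/2) + 1500*e^(3*t)*e^(5*e^(t)/2) + 700*e^(2*t)*e^(5*e^(t)/2) + 40*e^(t)*e^(5*e^(t)/2))*e^(-5/2)/16
M′′′′′(t) = (3125*e^(5*t)*e^(5*e^(t)/2) + 12500*e^(4*t)*e^(5*e^(t)/2) + 12500*e^(3*t)*e^(5*e^(t)/2) + 3000*e^(2*t)*e^(5*e^(t)/2) + 80*e^(t)*e^(5*e^(t)/2))*e^(-5/2)/32

E[X^5] = M′′′′′(0) = 31205/32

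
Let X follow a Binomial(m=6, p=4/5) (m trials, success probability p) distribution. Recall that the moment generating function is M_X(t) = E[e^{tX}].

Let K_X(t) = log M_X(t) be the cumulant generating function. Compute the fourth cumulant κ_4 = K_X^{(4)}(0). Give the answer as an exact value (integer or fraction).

M_X(t) = (4*e^(t)/5 + 1/5)^6
K_X(t) = log M_X(t) = 6*log(4*e^(t)/5 + 1/5)
K^(4)(t) = (384*e^(3*t) - 384*e^(2*t) + 24*e^(t))/(256*e^(4*t) + 256*e^(3*t) + 96*e^(2*t) + 16*e^(t) + 1)

κ_4 = K^(4)(0) = 24/625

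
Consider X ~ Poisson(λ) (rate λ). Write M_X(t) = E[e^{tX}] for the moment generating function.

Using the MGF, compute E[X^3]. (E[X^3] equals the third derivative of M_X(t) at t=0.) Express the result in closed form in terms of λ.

E[X^3] = M^(3)(0) = λ*(λ^2 + 3*λ + 1)

M_X(t) = e^(λ*(e^(t) - 1))
M^(3)(t) = (λ^3*e^(3*t)*e^(λ*e^(t)) + 3*λ^2*e^(2*t)*e^(λ*e^(t)) + λ*e^(t)*e^(λ*e^(t)))*e^(-λ)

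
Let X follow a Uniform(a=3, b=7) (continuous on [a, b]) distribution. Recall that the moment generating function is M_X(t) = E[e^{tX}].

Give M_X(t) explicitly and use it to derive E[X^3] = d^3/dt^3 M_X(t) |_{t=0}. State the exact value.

E[X^3] = D^3[M](0) = 145

M_X(t) = (e^(7*t) - e^(3*t))/(4*t)
D^3[M](t) = (343*t^3*e^(7*t) - 27*t^3*e^(3*t) - 147*t^2*e^(7*t) + 27*t^2*e^(3*t) + 42*t*e^(7*t) - 18*t*e^(3*t) - 6*e^(7*t) + 6*e^(3*t))/(4*t^4)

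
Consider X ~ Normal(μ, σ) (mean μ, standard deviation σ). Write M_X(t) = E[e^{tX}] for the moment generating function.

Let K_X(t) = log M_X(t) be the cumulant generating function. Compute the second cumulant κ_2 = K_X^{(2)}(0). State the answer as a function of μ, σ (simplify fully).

κ_2 = K′′(0) = σ^2

M_X(t) = e^(μ*t + σ^2*t^2/2)
K_X(t) = log M_X(t) = μ*t + σ^2*t^2/2
K′(t) = μ + σ^2*t
K′′(t) = σ^2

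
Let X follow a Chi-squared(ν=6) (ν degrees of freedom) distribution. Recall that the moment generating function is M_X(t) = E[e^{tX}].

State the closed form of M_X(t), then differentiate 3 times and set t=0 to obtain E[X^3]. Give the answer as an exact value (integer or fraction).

E[X^3] = M^(3)(0) = 480

M_X(t) = (1 - 2*t)^(-3)
M^(3)(t) = 480/(64*t^6 - 192*t^5 + 240*t^4 - 160*t^3 + 60*t^2 - 12*t + 1)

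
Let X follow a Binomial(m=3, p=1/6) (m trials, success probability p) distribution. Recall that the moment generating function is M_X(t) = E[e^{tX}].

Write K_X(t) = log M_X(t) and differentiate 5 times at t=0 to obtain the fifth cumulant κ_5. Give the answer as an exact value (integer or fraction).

κ_5 = K^(5)(0) = -5/27

M_X(t) = (e^(t)/6 + 5/6)^3
K_X(t) = log M_X(t) = 3*log(e^(t)/6 + 5/6)
K^(5)(t) = (-15*e^(4*t) + 825*e^(3*t) - 4125*e^(2*t) + 1875*e^(t))/(e^(5*t) + 25*e^(4*t) + 250*e^(3*t) + 1250*e^(2*t) + 3125*e^(t) + 3125)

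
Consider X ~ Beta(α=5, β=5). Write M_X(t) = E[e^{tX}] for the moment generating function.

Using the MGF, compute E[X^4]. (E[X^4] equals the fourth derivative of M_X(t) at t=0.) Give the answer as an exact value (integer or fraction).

E[X^4] = D^4[M](0) = 14/143

M_X(t) = ₁F₁(5; 10; t)
D^4[M](t) = 14*₁F₁(9; 14; t)/143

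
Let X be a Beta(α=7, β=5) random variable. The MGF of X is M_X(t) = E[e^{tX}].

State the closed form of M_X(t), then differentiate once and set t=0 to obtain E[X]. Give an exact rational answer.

E[X] = D[M](0) = 7/12

M_X(t) = ₁F₁(7; 12; t)
D[M](t) = 7*₁F₁(8; 13; t)/12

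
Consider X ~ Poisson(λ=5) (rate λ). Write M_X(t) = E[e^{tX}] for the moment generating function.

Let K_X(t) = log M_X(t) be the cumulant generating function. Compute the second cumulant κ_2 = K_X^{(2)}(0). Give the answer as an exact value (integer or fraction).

κ_2 = K′′(0) = 5

M_X(t) = e^(5*e^(t) - 5)
K_X(t) = log M_X(t) = 5*e^(t) - 5
K′(t) = 5*e^(t)
K′′(t) = 5*e^(t)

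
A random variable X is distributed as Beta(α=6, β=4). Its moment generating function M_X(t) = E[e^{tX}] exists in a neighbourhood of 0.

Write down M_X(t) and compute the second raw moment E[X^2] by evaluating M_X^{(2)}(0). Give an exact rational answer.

M_X(t) = ₁F₁(6; 10; t)
D^2[M](t) = 21*₁F₁(8; 12; t)/55

E[X^2] = D^2[M](0) = 21/55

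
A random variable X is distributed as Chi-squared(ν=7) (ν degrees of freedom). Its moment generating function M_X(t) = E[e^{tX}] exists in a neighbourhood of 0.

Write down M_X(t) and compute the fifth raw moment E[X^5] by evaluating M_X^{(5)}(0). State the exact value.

M_X(t) = (1 - 2*t)^(-7/2)
M′(t) = 7/(16*t^4*√(1 - 2*t) - 32*t^3*√(1 - 2*t) + 24*t^2*√(1 - 2*t) - 8*t*√(1 - 2*t) + √(1 - 2*t))
M′′(t) = -63/(32*t^5*√(1 - 2*t) - 80*t^4*√(1 - 2*t) + 80*t^3*√(1 - 2*t) - 40*t^2*√(1 - 2*t) + 10*t*√(1 - 2*t) - √(1 - 2*t))
M′′′(t) = 693/(64*t^6*√(1 - 2*t) - 192*t^5*√(1 - 2*t) + 240*t^4*√(1 - 2*t) - 160*t^3*√(1 - 2*t) + 60*t^2*√(1 - 2*t) - 12*t*√(1 - 2*t) + √(1 - 2*t))

E[X^5] = M′′′′′(0) = 135135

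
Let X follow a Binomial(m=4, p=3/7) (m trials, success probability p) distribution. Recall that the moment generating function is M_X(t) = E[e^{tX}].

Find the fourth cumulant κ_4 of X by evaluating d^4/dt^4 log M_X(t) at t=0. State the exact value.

M_X(t) = (3*e^(t)/7 + 4/7)^4
K_X(t) = log M_X(t) = 4*log(3*e^(t)/7 + 4/7)
D^4[K](t) = (432*e^(3*t) - 2304*e^(2*t) + 768*e^(t))/(81*e^(4*t) + 432*e^(3*t) + 864*e^(2*t) + 768*e^(t) + 256)

κ_4 = D^4[K](0) = -1104/2401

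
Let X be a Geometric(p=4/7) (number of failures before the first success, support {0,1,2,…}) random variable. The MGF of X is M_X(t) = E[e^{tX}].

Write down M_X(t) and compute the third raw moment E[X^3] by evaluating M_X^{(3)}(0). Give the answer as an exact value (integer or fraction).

M_X(t) = 4/(7*(1 - 3*e^(t)/7))
M^(3)(t) = (108*e^(3*t) + 1008*e^(2*t) + 588*e^(t))/(81*e^(4*t) - 756*e^(3*t) + 2646*e^(2*t) - 4116*e^(t) + 2401)

E[X^3] = M^(3)(0) = 213/32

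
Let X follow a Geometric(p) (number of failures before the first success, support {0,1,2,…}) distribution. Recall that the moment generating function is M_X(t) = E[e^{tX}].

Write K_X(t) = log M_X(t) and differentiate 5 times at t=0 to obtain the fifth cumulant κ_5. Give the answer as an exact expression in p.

M_X(t) = p/(-(1 - p)*e^(t) + 1)
K_X(t) = log M_X(t) = log(p) - log(-(1 - p)*e^(t) + 1)

κ_5 = D^5[K](0) = (p^4 - 15*p^3 + 50*p^2 - 60*p + 24)/p^5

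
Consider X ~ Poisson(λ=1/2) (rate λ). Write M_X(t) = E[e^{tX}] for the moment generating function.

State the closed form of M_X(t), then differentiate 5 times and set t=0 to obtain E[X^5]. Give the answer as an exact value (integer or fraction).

M_X(t) = e^(e^(t)/2 - 1/2)
M′(t) = e^(-1/2)*e^(t)*e^(e^(t)/2)/2
M′′(t) = (e^(2*t)*e^(e^(t)/2) + 2*e^(t)*e^(e^(t)/2))*e^(-1/2)/4
M′′′(t) = (e^(3*t)*e^(e^(t)/2) + 6*e^(2*t)*e^(e^(t)/2) + 4*e^(t)*e^(e^(t)/2))*e^(-1/2)/8
M′′′′(t) = (e^(4*t)*e^(e^(t)/2) + 12*e^(3*t)*e^(e^(t)/2) + 28*e^(2*t)*e^(e^(t)/2) + 8*e^(t)*e^(e^(t)/2))*e^(-1/2)/16
M′′′′′(t) = (e^(5*t)*e^(e^(t)/2) + 20*e^(4*t)*e^(e^(t)/2) + 100*e^(3*t)*e^(e^(t)/2) + 120*e^(2*t)*e^(e^(t)/2) + 16*e^(t)*e^(e^(t)/2))*e^(-1/2)/32

E[X^5] = M′′′′′(0) = 257/32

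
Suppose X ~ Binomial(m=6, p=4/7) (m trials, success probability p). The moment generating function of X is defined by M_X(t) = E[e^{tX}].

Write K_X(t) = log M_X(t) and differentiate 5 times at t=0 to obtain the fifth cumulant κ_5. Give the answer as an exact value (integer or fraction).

M_X(t) = (4*e^(t)/7 + 3/7)^6
K_X(t) = log M_X(t) = 6*log(4*e^(t)/7 + 3/7)
dK/dt = 24*e^(t)/(4*e^(t) + 3)
d^2K/dt^2 = 72*e^(t)/(16*e^(2*t) + 24*e^(t) + 9)
d^3K/dt^3 = (-288*e^(2*t) + 216*e^(t))/(64*e^(3*t) + 144*e^(2*t) + 108*e^(t) + 27)
d^4K/dt^4 = (1152*e^(3*t) - 3456*e^(2*t) + 648*e^(t))/(256*e^(4*t) + 768*e^(3*t) + 864*e^(2*t) + 432*e^(t) + 81)
d^5K/dt^5 = (-4608*e^(4*t) + 38016*e^(3*t) - 28512*e^(2*t) + 1944*e^(t))/(1024*e^(5*t) + 3840*e^(4*t) + 5760*e^(3*t) + 4320*e^(2*t) + 1620*e^(t) + 243)

κ_5 = d^5K/dt^5 |_{t=0} = 6840/16807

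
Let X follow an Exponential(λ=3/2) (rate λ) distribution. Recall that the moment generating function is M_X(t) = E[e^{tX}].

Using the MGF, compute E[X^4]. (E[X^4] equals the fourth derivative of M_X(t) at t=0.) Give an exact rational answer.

E[X^4] = d^4M/dt^4 |_{t=0} = 128/27

M_X(t) = 3/(2*(3/2 - t))
dM/dt = 6/(4*t^2 - 12*t + 9)
d^2M/dt^2 = -24/(8*t^3 - 36*t^2 + 54*t - 27)
d^3M/dt^3 = 144/(16*t^4 - 96*t^3 + 216*t^2 - 216*t + 81)
d^4M/dt^4 = -1152/(32*t^5 - 240*t^4 + 720*t^3 - 1080*t^2 + 810*t - 243)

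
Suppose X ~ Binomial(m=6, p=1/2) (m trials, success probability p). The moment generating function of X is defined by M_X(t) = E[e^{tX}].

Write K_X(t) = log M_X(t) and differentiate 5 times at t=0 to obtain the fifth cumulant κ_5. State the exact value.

M_X(t) = (e^(t)/2 + 1/2)^6
K_X(t) = log M_X(t) = 6*log(e^(t)/2 + 1/2)
D^5[K](t) = (-6*e^(4*t) + 66*e^(3*t) - 66*e^(2*t) + 6*e^(t))/(e^(5*t) + 5*e^(4*t) + 10*e^(3*t) + 10*e^(2*t) + 5*e^(t) + 1)

κ_5 = D^5[K](0) = 0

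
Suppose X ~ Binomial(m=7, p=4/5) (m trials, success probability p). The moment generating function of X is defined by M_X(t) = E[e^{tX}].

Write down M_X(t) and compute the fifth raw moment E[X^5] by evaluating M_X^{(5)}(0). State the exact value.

M_X(t) = (4*e^(t)/5 + 1/5)^7
M^(5)(t) = 275365888*e^(7*t)/78125 + 222953472*e^(6*t)/78125 + 21504*e^(5*t)/25 + 1835008*e^(4*t)/15625 + 108864*e^(3*t)/15625 + 10752*e^(2*t)/78125 + 28*e^(t)/78125

E[X^5] = M^(5)(0) = 4601996/625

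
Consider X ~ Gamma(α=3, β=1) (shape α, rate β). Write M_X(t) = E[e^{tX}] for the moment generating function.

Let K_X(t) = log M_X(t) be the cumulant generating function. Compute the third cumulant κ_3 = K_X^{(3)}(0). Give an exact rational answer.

M_X(t) = (1 - t)^(-3)
K_X(t) = log M_X(t) = -3*log(1 - t)
K′(t) = -3/(t - 1)
K′′(t) = 3/(t^2 - 2*t + 1)
K′′′(t) = -6/(t^3 - 3*t^2 + 3*t - 1)

κ_3 = K′′′(0) = 6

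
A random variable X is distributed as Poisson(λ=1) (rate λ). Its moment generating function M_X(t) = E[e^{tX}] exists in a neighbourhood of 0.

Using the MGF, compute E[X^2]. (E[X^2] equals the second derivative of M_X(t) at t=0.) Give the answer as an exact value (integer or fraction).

E[X^2] = M^(2)(0) = 2

M_X(t) = e^(e^(t) - 1)
M^(2)(t) = (e^(2*t)*e^(e^(t)) + e^(t)*e^(e^(t)))*e^(-1)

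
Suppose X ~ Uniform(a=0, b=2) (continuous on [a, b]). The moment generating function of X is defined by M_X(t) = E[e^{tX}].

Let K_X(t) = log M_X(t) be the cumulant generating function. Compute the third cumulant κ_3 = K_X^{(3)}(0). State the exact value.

κ_3 = D^3[K](0) = 0

M_X(t) = (e^(2*t) - 1)/(2*t)
K_X(t) = log M_X(t) = -log(t) + log(e^(2*t) - 1) - log(2)
D^3[K](t) = (8*t^3*e^(4*t) + 8*t^3*e^(2*t) - 2*e^(6*t) + 6*e^(4*t) - 6*e^(2*t) + 2)/(t^3*e^(6*t) - 3*t^3*e^(4*t) + 3*t^3*e^(2*t) - t^3)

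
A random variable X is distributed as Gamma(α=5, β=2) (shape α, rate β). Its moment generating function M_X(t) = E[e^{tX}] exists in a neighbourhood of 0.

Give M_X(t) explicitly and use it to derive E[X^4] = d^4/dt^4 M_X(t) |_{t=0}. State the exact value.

M_X(t) = 32/(2 - t)^5
dM/dt = 160/(t^6 - 12*t^5 + 60*t^4 - 160*t^3 + 240*t^2 - 192*t + 64)
d^2M/dt^2 = -960/(t^7 - 14*t^6 + 84*t^5 - 280*t^4 + 560*t^3 - 672*t^2 + 448*t - 128)
d^3M/dt^3 = 6720/(t^8 - 16*t^7 + 112*t^6 - 448*t^5 + 1120*t^4 - 1792*t^3 + 1792*t^2 - 1024*t + 256)
d^4M/dt^4 = -53760/(t^9 - 18*t^8 + 144*t^7 - 672*t^6 + 2016*t^5 - 4032*t^4 + 5376*t^3 - 4608*t^2 + 2304*t - 512)

E[X^4] = d^4M/dt^4 |_{t=0} = 105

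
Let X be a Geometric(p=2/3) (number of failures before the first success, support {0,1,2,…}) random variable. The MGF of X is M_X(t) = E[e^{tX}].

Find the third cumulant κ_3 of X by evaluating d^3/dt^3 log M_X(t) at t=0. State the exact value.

M_X(t) = 2/(3*(1 - e^(t)/3))
K_X(t) = log M_X(t) = -log(1 - e^(t)/3) - log(3) + log(2)
K^(3)(t) = (-3*e^(2*t) - 9*e^(t))/(e^(3*t) - 9*e^(2*t) + 27*e^(t) - 27)

κ_3 = K^(3)(0) = 3/2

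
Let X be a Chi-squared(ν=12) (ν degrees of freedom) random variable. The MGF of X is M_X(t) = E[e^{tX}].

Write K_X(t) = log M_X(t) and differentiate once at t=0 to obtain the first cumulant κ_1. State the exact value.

M_X(t) = (1 - 2*t)^(-6)
K_X(t) = log M_X(t) = -6*log(1 - 2*t)
K^(1)(t) = -12/(2*t - 1)

κ_1 = K^(1)(0) = 12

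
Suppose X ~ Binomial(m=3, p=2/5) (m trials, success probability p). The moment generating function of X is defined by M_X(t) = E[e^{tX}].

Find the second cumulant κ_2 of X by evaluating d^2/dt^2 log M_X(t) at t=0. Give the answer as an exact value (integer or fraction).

M_X(t) = (2*e^(t)/5 + 3/5)^3
K_X(t) = log M_X(t) = 3*log(2*e^(t)/5 + 3/5)
D^2[K](t) = 18*e^(t)/(4*e^(2*t) + 12*e^(t) + 9)

κ_2 = D^2[K](0) = 18/25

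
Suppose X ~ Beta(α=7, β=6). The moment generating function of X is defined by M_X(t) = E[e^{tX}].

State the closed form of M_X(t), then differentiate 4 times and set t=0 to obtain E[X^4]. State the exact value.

M_X(t) = ₁F₁(7; 13; t)
M^(4)(t) = 3*₁F₁(11; 17; t)/26

E[X^4] = M^(4)(0) = 3/26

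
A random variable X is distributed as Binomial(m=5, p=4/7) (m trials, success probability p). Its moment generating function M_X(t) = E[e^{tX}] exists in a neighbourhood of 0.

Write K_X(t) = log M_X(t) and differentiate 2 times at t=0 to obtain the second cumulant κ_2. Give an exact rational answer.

κ_2 = K′′(0) = 60/49

M_X(t) = (4*e^(t)/7 + 3/7)^5
K_X(t) = log M_X(t) = 5*log(4*e^(t)/7 + 3/7)
K′(t) = 20*e^(t)/(4*e^(t) + 3)
K′′(t) = 60*e^(t)/(16*e^(2*t) + 24*e^(t) + 9)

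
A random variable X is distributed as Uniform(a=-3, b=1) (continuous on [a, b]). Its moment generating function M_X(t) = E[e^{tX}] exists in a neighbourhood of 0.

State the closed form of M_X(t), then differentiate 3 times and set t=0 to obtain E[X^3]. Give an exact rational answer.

E[X^3] = d^3M/dt^3 |_{t=0} = -5

M_X(t) = (e^(t) - e^(-3*t))/(4*t)
dM/dt = (t*e^(4*t) + 3*t - e^(4*t) + 1)*e^(-3*t)/(4*t^2)
d^2M/dt^2 = (t^2*e^(4*t) - 9*t^2 - 2*t*e^(4*t) - 6*t + 2*e^(4*t) - 2)*e^(-3*t)/(4*t^3)
d^3M/dt^3 = (t^3*e^(4*t) + 27*t^3 - 3*t^2*e^(4*t) + 27*t^2 + 6*t*e^(4*t) + 18*t - 6*e^(4*t) + 6)*e^(-3*t)/(4*t^4)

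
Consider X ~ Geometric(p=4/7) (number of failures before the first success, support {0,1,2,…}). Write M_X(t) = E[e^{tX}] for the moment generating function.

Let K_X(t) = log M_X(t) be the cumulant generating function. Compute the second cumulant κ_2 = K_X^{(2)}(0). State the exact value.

M_X(t) = 4/(7*(1 - 3*e^(t)/7))
K_X(t) = log M_X(t) = -log(1 - 3*e^(t)/7) - log(7) + 2*log(2)
D^2[K](t) = 21*e^(t)/(9*e^(2*t) - 42*e^(t) + 49)

κ_2 = D^2[K](0) = 21/16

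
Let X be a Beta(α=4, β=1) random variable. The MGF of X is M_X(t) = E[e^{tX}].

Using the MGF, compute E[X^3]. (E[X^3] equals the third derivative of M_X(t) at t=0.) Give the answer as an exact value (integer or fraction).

M_X(t) = ₁F₁(4; 5; t)
M′(t) = 4*₁F₁(5; 6; t)/5
M′′(t) = 2*₁F₁(6; 7; t)/3
M′′′(t) = 4*₁F₁(7; 8; t)/7

E[X^3] = M′′′(0) = 4/7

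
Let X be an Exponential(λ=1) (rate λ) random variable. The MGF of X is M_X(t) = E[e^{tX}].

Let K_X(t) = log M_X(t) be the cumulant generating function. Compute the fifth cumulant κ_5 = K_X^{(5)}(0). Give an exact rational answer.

M_X(t) = 1/(1 - t)
K_X(t) = log M_X(t) = -log(1 - t)
D^5[K](t) = -24/(t^5 - 5*t^4 + 10*t^3 - 10*t^2 + 5*t - 1)

κ_5 = D^5[K](0) = 24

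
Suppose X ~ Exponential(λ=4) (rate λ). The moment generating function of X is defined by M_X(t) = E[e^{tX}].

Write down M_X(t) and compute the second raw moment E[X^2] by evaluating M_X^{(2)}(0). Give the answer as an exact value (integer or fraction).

M_X(t) = 4/(4 - t)
dM/dt = 4/(t^2 - 8*t + 16)
d^2M/dt^2 = -8/(t^3 - 12*t^2 + 48*t - 64)

E[X^2] = d^2M/dt^2 |_{t=0} = 1/8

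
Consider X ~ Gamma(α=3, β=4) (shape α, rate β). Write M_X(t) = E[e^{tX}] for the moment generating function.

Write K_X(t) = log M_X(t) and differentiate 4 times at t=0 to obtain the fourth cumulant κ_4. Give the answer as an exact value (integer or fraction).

κ_4 = K^(4)(0) = 9/128

M_X(t) = 64/(4 - t)^3
K_X(t) = log M_X(t) = -3*log(4 - t) + 6*log(2)
K^(4)(t) = 18/(t^4 - 16*t^3 + 96*t^2 - 256*t + 256)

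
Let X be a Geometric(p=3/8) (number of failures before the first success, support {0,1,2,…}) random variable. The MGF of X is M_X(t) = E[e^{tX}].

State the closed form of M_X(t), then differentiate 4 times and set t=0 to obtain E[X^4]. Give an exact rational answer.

E[X^4] = d^4M/dt^4 |_{t=0} = 10595/27

M_X(t) = 3/(8*(1 - 5*e^(t)/8))
dM/dt = 15*e^(t)/(25*e^(2*t) - 80*e^(t) + 64)
d^2M/dt^2 = (-75*e^(2*t) - 120*e^(t))/(125*e^(3*t) - 600*e^(2*t) + 960*e^(t) - 512)
d^3M/dt^3 = (375*e^(3*t) + 2400*e^(2*t) + 960*e^(t))/(625*e^(4*t) - 4000*e^(3*t) + 9600*e^(2*t) - 10240*e^(t) + 4096)
d^4M/dt^4 = (-1875*e^(4*t) - 33000*e^(3*t) - 52800*e^(2*t) - 7680*e^(t))/(3125*e^(5*t) - 25000*e^(4*t) + 80000*e^(3*t) - 128000*e^(2*t) + 102400*e^(t) - 32768)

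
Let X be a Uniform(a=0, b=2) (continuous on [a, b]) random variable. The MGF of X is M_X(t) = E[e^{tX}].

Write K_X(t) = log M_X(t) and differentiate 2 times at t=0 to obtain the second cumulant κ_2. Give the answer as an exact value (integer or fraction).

M_X(t) = (e^(2*t) - 1)/(2*t)
K_X(t) = log M_X(t) = -log(t) + log(e^(2*t) - 1) - log(2)
dK/dt = (2*t*e^(2*t) - e^(2*t) + 1)/(t*e^(2*t) - t)
d^2K/dt^2 = (-4*t^2*e^(2*t) + e^(4*t) - 2*e^(2*t) + 1)/(t^2*e^(4*t) - 2*t^2*e^(2*t) + t^2)

κ_2 = d^2K/dt^2 |_{t=0} = 1/3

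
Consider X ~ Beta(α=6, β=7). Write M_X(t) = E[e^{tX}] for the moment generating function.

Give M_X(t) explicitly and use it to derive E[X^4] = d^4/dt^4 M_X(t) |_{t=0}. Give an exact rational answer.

E[X^4] = d^4M/dt^4 |_{t=0} = 9/130

M_X(t) = ₁F₁(6; 13; t)
dM/dt = 6*₁F₁(7; 14; t)/13
d^2M/dt^2 = 3*₁F₁(8; 15; t)/13
d^3M/dt^3 = 8*₁F₁(9; 16; t)/65
d^4M/dt^4 = 9*₁F₁(10; 17; t)/130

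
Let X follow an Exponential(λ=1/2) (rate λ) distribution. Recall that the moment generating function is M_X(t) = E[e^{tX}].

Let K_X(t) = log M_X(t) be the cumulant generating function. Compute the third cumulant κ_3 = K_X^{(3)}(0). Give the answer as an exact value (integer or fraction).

κ_3 = K^(3)(0) = 16

M_X(t) = 1/(2*(1/2 - t))
K_X(t) = log M_X(t) = -log(1/2 - t) - log(2)
K^(3)(t) = -16/(8*t^3 - 12*t^2 + 6*t - 1)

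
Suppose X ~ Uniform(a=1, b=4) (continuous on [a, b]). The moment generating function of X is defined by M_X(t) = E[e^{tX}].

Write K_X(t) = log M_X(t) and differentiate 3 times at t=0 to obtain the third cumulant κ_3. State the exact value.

κ_3 = K′′′(0) = 0

M_X(t) = (e^(4*t) - e^(t))/(3*t)
K_X(t) = log M_X(t) = -log(t) + log(e^(4*t) - e^(t)) - log(3)
K′(t) = (4*t*e^(3*t) - t - e^(3*t) + 1)/(t*e^(3*t) - t)
K′′(t) = (-9*t^2*e^(3*t) + e^(6*t) - 2*e^(3*t) + 1)/(t^2*e^(6*t) - 2*t^2*e^(3*t) + t^2)
K′′′(t) = (27*t^3*e^(6*t) + 27*t^3*e^(3*t) - 2*e^(9*t) + 6*e^(6*t) - 6*e^(3*t) + 2)/(t^3*e^(9*t) - 3*t^3*e^(6*t) + 3*t^3*e^(3*t) - t^3)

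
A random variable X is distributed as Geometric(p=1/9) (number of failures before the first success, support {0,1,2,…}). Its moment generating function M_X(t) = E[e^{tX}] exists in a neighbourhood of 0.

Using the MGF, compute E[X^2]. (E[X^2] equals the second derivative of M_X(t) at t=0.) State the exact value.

M_X(t) = 1/(9*(1 - 8*e^(t)/9))
M^(2)(t) = (-64*e^(2*t) - 72*e^(t))/(512*e^(3*t) - 1728*e^(2*t) + 1944*e^(t) - 729)

E[X^2] = M^(2)(0) = 136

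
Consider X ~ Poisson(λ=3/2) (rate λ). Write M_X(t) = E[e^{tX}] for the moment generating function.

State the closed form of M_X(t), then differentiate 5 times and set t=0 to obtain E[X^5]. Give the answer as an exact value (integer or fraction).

M_X(t) = e^(3*e^(t)/2 - 3/2)
D^5[M](t) = (243*e^(5*t)*e^(3*e^(t)/2) + 1620*e^(4*t)*e^(3*e^(t)/2) + 2700*e^(3*t)*e^(3*e^(t)/2) + 1080*e^(2*t)*e^(3*e^(t)/2) + 48*e^(t)*e^(3*e^(t)/2))*e^(-3/2)/32

E[X^5] = D^5[M](0) = 5691/32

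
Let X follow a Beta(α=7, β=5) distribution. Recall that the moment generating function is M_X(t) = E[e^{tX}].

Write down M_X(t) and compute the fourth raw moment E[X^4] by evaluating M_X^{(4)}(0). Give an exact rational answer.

E[X^4] = D^4[M](0) = 2/13

M_X(t) = ₁F₁(7; 12; t)
D^4[M](t) = 2*₁F₁(11; 16; t)/13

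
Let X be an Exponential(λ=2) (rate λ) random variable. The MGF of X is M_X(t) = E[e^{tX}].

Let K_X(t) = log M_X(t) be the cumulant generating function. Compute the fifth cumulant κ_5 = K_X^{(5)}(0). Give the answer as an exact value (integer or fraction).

M_X(t) = 2/(2 - t)
K_X(t) = log M_X(t) = -log(2 - t) + log(2)
K^(5)(t) = -24/(t^5 - 10*t^4 + 40*t^3 - 80*t^2 + 80*t - 32)

κ_5 = K^(5)(0) = 3/4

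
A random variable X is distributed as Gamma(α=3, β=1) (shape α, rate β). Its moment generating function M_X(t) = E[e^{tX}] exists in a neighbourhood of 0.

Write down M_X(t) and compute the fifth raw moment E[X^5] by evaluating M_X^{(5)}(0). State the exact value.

M_X(t) = (1 - t)^(-3)
D^5[M](t) = 2520/(t^8 - 8*t^7 + 28*t^6 - 56*t^5 + 70*t^4 - 56*t^3 + 28*t^2 - 8*t + 1)

E[X^5] = D^5[M](0) = 2520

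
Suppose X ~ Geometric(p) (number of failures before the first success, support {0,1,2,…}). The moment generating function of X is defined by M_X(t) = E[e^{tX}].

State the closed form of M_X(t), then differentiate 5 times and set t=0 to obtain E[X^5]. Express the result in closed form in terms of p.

E[X^5] = M′′′′′(0) = -1 + 31/p - 180/p^2 + 390/p^3 - 360/p^4 + 120/p^5

M_X(t) = p/(-(1 - p)*e^(t) + 1)
M′(t) = (-p^2*e^(t) + p*e^(t))/(p^2*e^(2*t) - 2*p*e^(2*t) + 2*p*e^(t) + e^(2*t) - 2*e^(t) + 1)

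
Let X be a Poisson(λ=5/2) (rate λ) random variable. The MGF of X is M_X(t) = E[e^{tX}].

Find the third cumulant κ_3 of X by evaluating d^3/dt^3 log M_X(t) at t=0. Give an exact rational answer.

M_X(t) = e^(5*e^(t)/2 - 5/2)
K_X(t) = log M_X(t) = 5*e^(t)/2 - 5/2
K^(3)(t) = 5*e^(t)/2

κ_3 = K^(3)(0) = 5/2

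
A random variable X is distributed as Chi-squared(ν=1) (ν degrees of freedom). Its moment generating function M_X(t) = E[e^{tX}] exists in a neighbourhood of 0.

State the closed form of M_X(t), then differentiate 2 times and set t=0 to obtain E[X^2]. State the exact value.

E[X^2] = d^2M/dt^2 |_{t=0} = 3

M_X(t) = 1/√(1 - 2*t)
dM/dt = -1/(2*t*√(1 - 2*t) - √(1 - 2*t))
d^2M/dt^2 = 3/(4*t^2*√(1 - 2*t) - 4*t*√(1 - 2*t) + √(1 - 2*t))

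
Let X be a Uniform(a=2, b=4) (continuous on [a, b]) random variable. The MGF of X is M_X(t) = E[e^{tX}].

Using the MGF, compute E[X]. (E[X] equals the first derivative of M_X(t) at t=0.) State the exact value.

M_X(t) = (e^(4*t) - e^(2*t))/(2*t)
dM/dt = (4*t*e^(4*t) - 2*t*e^(2*t) - e^(4*t) + e^(2*t))/(2*t^2)

E[X] = dM/dt |_{t=0} = 3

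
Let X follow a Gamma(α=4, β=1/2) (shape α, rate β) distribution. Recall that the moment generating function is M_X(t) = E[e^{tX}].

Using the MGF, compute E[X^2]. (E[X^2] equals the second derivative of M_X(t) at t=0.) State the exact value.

M_X(t) = 1/(16*(1/2 - t)^4)
M′(t) = -8/(32*t^5 - 80*t^4 + 80*t^3 - 40*t^2 + 10*t - 1)
M′′(t) = 80/(64*t^6 - 192*t^5 + 240*t^4 - 160*t^3 + 60*t^2 - 12*t + 1)

E[X^2] = M′′(0) = 80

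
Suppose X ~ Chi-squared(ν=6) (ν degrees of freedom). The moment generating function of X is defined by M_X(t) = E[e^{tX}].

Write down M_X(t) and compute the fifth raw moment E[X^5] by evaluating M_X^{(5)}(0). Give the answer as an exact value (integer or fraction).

E[X^5] = D^5[M](0) = 80640

M_X(t) = (1 - 2*t)^(-3)
D^5[M](t) = 80640/(256*t^8 - 1024*t^7 + 1792*t^6 - 1792*t^5 + 1120*t^4 - 448*t^3 + 112*t^2 - 16*t + 1)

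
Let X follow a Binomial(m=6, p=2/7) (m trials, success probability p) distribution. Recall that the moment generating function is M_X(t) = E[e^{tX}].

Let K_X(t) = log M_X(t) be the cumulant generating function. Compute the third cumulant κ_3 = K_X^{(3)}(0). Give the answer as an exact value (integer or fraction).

κ_3 = K^(3)(0) = 180/343

M_X(t) = (2*e^(t)/7 + 5/7)^6
K_X(t) = log M_X(t) = 6*log(2*e^(t)/7 + 5/7)
K^(3)(t) = (-120*e^(2*t) + 300*e^(t))/(8*e^(3*t) + 60*e^(2*t) + 150*e^(t) + 125)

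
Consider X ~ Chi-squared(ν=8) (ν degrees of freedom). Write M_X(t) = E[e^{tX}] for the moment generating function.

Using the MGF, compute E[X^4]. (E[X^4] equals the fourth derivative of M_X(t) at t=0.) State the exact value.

M_X(t) = (1 - 2*t)^(-4)
D^4[M](t) = 13440/(256*t^8 - 1024*t^7 + 1792*t^6 - 1792*t^5 + 1120*t^4 - 448*t^3 + 112*t^2 - 16*t + 1)

E[X^4] = D^4[M](0) = 13440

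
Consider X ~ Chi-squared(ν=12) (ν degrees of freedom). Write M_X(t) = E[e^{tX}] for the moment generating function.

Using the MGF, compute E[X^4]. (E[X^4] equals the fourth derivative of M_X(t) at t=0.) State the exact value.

E[X^4] = M′′′′(0) = 48384

M_X(t) = (1 - 2*t)^(-6)
M′(t) = -12/(128*t^7 - 448*t^6 + 672*t^5 - 560*t^4 + 280*t^3 - 84*t^2 + 14*t - 1)
M′′(t) = 168/(256*t^8 - 1024*t^7 + 1792*t^6 - 1792*t^5 + 1120*t^4 - 448*t^3 + 112*t^2 - 16*t + 1)
M′′′(t) = -2688/(512*t^9 - 2304*t^8 + 4608*t^7 - 5376*t^6 + 4032*t^5 - 2016*t^4 + 672*t^3 - 144*t^2 + 18*t - 1)
M′′′′(t) = 48384/(1024*t^10 - 5120*t^9 + 11520*t^8 - 15360*t^7 + 13440*t^6 - 8064*t^5 + 3360*t^4 - 960*t^3 + 180*t^2 - 20*t + 1)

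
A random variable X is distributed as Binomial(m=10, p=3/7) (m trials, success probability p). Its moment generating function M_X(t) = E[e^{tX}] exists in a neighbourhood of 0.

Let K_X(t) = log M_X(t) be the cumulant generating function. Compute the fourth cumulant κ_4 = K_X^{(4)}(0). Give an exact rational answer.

κ_4 = K′′′′(0) = -2760/2401

M_X(t) = (3*e^(t)/7 + 4/7)^10
K_X(t) = log M_X(t) = 10*log(3*e^(t)/7 + 4/7)
K′(t) = 30*e^(t)/(3*e^(t) + 4)
K′′(t) = 120*e^(t)/(9*e^(2*t) + 24*e^(t) + 16)
K′′′(t) = (-360*e^(2*t) + 480*e^(t))/(27*e^(3*t) + 108*e^(2*t) + 144*e^(t) + 64)
K′′′′(t) = (1080*e^(3*t) - 5760*e^(2*t) + 1920*e^(t))/(81*e^(4*t) + 432*e^(3*t) + 864*e^(2*t) + 768*e^(t) + 256)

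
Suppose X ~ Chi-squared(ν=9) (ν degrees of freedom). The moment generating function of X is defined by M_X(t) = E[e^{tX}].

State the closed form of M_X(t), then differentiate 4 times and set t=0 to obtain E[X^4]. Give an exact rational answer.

E[X^4] = M′′′′(0) = 19305

M_X(t) = (1 - 2*t)^(-9/2)
M′(t) = -9/(32*t^5*√(1 - 2*t) - 80*t^4*√(1 - 2*t) + 80*t^3*√(1 - 2*t) - 40*t^2*√(1 - 2*t) + 10*t*√(1 - 2*t) - √(1 - 2*t))
M′′(t) = 99/(64*t^6*√(1 - 2*t) - 192*t^5*√(1 - 2*t) + 240*t^4*√(1 - 2*t) - 160*t^3*√(1 - 2*t) + 60*t^2*√(1 - 2*t) - 12*t*√(1 - 2*t) + √(1 - 2*t))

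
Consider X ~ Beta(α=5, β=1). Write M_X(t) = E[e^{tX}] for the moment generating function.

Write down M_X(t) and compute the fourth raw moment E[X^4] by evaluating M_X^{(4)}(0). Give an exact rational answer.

E[X^4] = d^4M/dt^4 |_{t=0} = 5/9

M_X(t) = ₁F₁(5; 6; t)
dM/dt = 5*₁F₁(6; 7; t)/6
d^2M/dt^2 = 5*₁F₁(7; 8; t)/7
d^3M/dt^3 = 5*₁F₁(8; 9; t)/8
d^4M/dt^4 = 5*₁F₁(9; 10; t)/9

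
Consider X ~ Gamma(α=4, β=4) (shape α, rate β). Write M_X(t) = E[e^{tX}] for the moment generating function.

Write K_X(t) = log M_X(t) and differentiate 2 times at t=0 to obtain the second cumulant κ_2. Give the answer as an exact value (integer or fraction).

κ_2 = K^(2)(0) = 1/4

M_X(t) = 256/(4 - t)^4
K_X(t) = log M_X(t) = -4*log(4 - t) + 8*log(2)
K^(2)(t) = 4/(t^2 - 8*t + 16)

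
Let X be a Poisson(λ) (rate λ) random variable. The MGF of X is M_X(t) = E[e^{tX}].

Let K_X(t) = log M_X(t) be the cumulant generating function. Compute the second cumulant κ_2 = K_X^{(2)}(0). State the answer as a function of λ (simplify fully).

κ_2 = d^2K/dt^2 |_{t=0} = λ

M_X(t) = e^(λ*(e^(t) - 1))
K_X(t) = log M_X(t) = λ*(e^(t) - 1)
dK/dt = λ*e^(t)
d^2K/dt^2 = λ*e^(t)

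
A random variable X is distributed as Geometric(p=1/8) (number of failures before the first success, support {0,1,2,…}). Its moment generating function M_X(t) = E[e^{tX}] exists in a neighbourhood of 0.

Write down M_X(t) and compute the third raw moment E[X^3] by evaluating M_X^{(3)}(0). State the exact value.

E[X^3] = d^3M/dt^3 |_{t=0} = 2359

M_X(t) = 1/(8*(1 - 7*e^(t)/8))
dM/dt = 7*e^(t)/(49*e^(2*t) - 112*e^(t) + 64)
d^2M/dt^2 = (-49*e^(2*t) - 56*e^(t))/(343*e^(3*t) - 1176*e^(2*t) + 1344*e^(t) - 512)
d^3M/dt^3 = (343*e^(3*t) + 1568*e^(2*t) + 448*e^(t))/(2401*e^(4*t) - 10976*e^(3*t) + 18816*e^(2*t) - 14336*e^(t) + 4096)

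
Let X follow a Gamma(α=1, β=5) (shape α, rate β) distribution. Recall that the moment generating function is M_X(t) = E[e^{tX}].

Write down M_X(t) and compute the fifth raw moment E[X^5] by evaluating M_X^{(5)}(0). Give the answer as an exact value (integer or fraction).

E[X^5] = M^(5)(0) = 24/625

M_X(t) = 5/(5 - t)
M^(5)(t) = 600/(t^6 - 30*t^5 + 375*t^4 - 2500*t^3 + 9375*t^2 - 18750*t + 15625)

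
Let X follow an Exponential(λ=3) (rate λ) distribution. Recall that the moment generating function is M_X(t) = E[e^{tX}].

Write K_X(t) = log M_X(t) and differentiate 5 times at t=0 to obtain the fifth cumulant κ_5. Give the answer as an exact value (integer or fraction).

κ_5 = d^5K/dt^5 |_{t=0} = 8/81

M_X(t) = 3/(3 - t)
K_X(t) = log M_X(t) = -log(3 - t) + log(3)
dK/dt = -1/(t - 3)
d^2K/dt^2 = 1/(t^2 - 6*t + 9)
d^3K/dt^3 = -2/(t^3 - 9*t^2 + 27*t - 27)
d^4K/dt^4 = 6/(t^4 - 12*t^3 + 54*t^2 - 108*t + 81)
d^5K/dt^5 = -24/(t^5 - 15*t^4 + 90*t^3 - 270*t^2 + 405*t - 243)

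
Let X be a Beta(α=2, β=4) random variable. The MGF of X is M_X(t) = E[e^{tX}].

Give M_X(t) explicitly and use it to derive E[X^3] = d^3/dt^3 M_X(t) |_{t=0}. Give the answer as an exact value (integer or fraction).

E[X^3] = D^3[M](0) = 1/14

M_X(t) = ₁F₁(2; 6; t)
D^3[M](t) = ₁F₁(5; 9; t)/14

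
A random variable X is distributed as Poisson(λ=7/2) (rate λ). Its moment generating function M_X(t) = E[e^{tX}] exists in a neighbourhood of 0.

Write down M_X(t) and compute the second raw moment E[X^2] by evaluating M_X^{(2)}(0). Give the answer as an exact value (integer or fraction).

M_X(t) = e^(7*e^(t)/2 - 7/2)
M^(2)(t) = (49*e^(2*t)*e^(7*e^(t)/2) + 14*e^(t)*e^(7*e^(t)/2))*e^(-7/2)/4

E[X^2] = M^(2)(0) = 63/4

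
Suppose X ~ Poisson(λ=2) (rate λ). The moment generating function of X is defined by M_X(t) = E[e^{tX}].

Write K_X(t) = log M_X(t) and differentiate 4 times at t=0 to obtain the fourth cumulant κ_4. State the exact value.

κ_4 = K′′′′(0) = 2

M_X(t) = e^(2*e^(t) - 2)
K_X(t) = log M_X(t) = 2*e^(t) - 2
K′(t) = 2*e^(t)
K′′(t) = 2*e^(t)
K′′′(t) = 2*e^(t)
K′′′′(t) = 2*e^(t)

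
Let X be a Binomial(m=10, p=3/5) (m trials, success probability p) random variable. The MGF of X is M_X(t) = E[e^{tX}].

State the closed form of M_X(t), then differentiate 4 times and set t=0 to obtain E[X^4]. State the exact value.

E[X^4] = M^(4)(0) = 227388/125

M_X(t) = (3*e^(t)/5 + 2/5)^10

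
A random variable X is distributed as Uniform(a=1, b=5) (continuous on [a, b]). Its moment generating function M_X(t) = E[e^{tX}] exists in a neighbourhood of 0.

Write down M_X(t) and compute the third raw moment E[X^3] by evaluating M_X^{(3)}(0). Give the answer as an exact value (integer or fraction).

M_X(t) = (e^(5*t) - e^(t))/(4*t)
dM/dt = (5*t*e^(5*t) - t*e^(t) - e^(5*t) + e^(t))/(4*t^2)
d^2M/dt^2 = (25*t^2*e^(5*t) - t^2*e^(t) - 10*t*e^(5*t) + 2*t*e^(t) + 2*e^(5*t) - 2*e^(t))/(4*t^3)
d^3M/dt^3 = (125*t^3*e^(5*t) - t^3*e^(t) - 75*t^2*e^(5*t) + 3*t^2*e^(t) + 30*t*e^(5*t) - 6*t*e^(t) - 6*e^(5*t) + 6*e^(t))/(4*t^4)

E[X^3] = d^3M/dt^3 |_{t=0} = 39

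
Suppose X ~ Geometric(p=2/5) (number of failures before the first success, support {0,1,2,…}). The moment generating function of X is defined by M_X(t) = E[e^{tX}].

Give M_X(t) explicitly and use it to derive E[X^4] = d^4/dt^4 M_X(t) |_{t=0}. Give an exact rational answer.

E[X^4] = d^4M/dt^4 |_{t=0} = 276

M_X(t) = 2/(5*(1 - 3*e^(t)/5))
dM/dt = 6*e^(t)/(9*e^(2*t) - 30*e^(t) + 25)
d^2M/dt^2 = (-18*e^(2*t) - 30*e^(t))/(27*e^(3*t) - 135*e^(2*t) + 225*e^(t) - 125)
d^3M/dt^3 = (54*e^(3*t) + 360*e^(2*t) + 150*e^(t))/(81*e^(4*t) - 540*e^(3*t) + 1350*e^(2*t) - 1500*e^(t) + 625)
d^4M/dt^4 = (-162*e^(4*t) - 2970*e^(3*t) - 4950*e^(2*t) - 750*e^(t))/(243*e^(5*t) - 2025*e^(4*t) + 6750*e^(3*t) - 11250*e^(2*t) + 9375*e^(t) - 3125)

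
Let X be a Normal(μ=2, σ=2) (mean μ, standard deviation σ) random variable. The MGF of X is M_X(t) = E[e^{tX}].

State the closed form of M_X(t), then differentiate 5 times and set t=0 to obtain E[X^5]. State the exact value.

E[X^5] = d^5M/dt^5 |_{t=0} = 832

M_X(t) = e^(2*t^2 + 2*t)
dM/dt = 4*t*e^(2*t)*e^(2*t^2) + 2*e^(2*t)*e^(2*t^2)
d^2M/dt^2 = 16*t^2*e^(2*t)*e^(2*t^2) + 16*t*e^(2*t)*e^(2*t^2) + 8*e^(2*t)*e^(2*t^2)
d^3M/dt^3 = 64*t^3*e^(2*t)*e^(2*t^2) + 96*t^2*e^(2*t)*e^(2*t^2) + 96*t*e^(2*t)*e^(2*t^2) + 32*e^(2*t)*e^(2*t^2)
d^4M/dt^4 = 256*t^4*e^(2*t)*e^(2*t^2) + 512*t^3*e^(2*t)*e^(2*t^2) + 768*t^2*e^(2*t)*e^(2*t^2) + 512*t*e^(2*t)*e^(2*t^2) + 160*e^(2*t)*e^(2*t^2)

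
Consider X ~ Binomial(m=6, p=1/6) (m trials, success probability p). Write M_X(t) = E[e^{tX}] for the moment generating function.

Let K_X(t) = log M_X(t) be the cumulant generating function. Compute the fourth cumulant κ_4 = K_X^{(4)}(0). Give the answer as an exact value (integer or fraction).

κ_4 = K′′′′(0) = 5/36

M_X(t) = (e^(t)/6 + 5/6)^6
K_X(t) = log M_X(t) = 6*log(e^(t)/6 + 5/6)
K′(t) = 6*e^(t)/(e^(t) + 5)
K′′(t) = 30*e^(t)/(e^(2*t) + 10*e^(t) + 25)
K′′′(t) = (-30*e^(2*t) + 150*e^(t))/(e^(3*t) + 15*e^(2*t) + 75*e^(t) + 125)
K′′′′(t) = (30*e^(3*t) - 600*e^(2*t) + 750*e^(t))/(e^(4*t) + 20*e^(3*t) + 150*e^(2*t) + 500*e^(t) + 625)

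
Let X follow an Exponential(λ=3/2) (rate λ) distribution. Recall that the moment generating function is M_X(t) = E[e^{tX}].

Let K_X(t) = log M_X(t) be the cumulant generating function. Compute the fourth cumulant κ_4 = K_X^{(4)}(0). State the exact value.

κ_4 = d^4K/dt^4 |_{t=0} = 32/27

M_X(t) = 3/(2*(3/2 - t))
K_X(t) = log M_X(t) = -log(3/2 - t) - log(2) + log(3)
dK/dt = -2/(2*t - 3)
d^2K/dt^2 = 4/(4*t^2 - 12*t + 9)
d^3K/dt^3 = -16/(8*t^3 - 36*t^2 + 54*t - 27)
d^4K/dt^4 = 96/(16*t^4 - 96*t^3 + 216*t^2 - 216*t + 81)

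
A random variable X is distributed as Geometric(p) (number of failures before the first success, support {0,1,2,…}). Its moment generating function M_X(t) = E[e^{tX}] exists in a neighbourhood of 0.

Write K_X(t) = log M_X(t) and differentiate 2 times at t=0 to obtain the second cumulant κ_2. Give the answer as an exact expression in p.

M_X(t) = p/(-(1 - p)*e^(t) + 1)
K_X(t) = log M_X(t) = log(p) - log(-(1 - p)*e^(t) + 1)
K^(2)(t) = (-p*e^(t) + e^(t))/(p^2*e^(2*t) - 2*p*e^(2*t) + 2*p*e^(t) + e^(2*t) - 2*e^(t) + 1)

κ_2 = K^(2)(0) = (1 - p)/p^2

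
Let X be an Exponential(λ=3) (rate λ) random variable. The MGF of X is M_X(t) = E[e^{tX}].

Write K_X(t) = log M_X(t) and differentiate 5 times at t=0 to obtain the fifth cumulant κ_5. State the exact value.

κ_5 = D^5[K](0) = 8/81

M_X(t) = 3/(3 - t)
K_X(t) = log M_X(t) = -log(3 - t) + log(3)
D^5[K](t) = -24/(t^5 - 15*t^4 + 90*t^3 - 270*t^2 + 405*t - 243)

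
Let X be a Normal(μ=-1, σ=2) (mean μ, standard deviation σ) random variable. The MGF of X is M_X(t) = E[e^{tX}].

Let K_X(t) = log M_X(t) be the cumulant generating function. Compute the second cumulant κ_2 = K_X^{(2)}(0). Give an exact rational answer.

κ_2 = d^2K/dt^2 |_{t=0} = 4

M_X(t) = e^(2*t^2 - t)
K_X(t) = log M_X(t) = 2*t^2 - t
dK/dt = 4*t - 1
d^2K/dt^2 = 4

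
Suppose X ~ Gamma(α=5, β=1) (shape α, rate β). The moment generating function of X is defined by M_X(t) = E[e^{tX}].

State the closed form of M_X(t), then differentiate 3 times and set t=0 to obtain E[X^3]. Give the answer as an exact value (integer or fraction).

M_X(t) = (1 - t)^(-5)
M^(3)(t) = 210/(t^8 - 8*t^7 + 28*t^6 - 56*t^5 + 70*t^4 - 56*t^3 + 28*t^2 - 8*t + 1)

E[X^3] = M^(3)(0) = 210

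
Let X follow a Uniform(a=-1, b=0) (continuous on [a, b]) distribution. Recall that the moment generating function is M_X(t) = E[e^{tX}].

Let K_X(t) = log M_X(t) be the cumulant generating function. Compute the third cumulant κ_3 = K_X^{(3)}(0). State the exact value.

M_X(t) = (1 - e^(-t))/t
K_X(t) = log M_X(t) = -log(t) + log(1 - e^(-t))
K′(t) = (t - e^(t) + 1)/(t*e^(t) - t)
K′′(t) = (-t^2*e^(t) + e^(2*t) - 2*e^(t) + 1)/(t^2*e^(2*t) - 2*t^2*e^(t) + t^2)
K′′′(t) = (t^3*e^(2*t) + t^3*e^(t) - 2*e^(3*t) + 6*e^(2*t) - 6*e^(t) + 2)/(t^3*e^(3*t) - 3*t^3*e^(2*t) + 3*t^3*e^(t) - t^3)

κ_3 = K′′′(0) = 0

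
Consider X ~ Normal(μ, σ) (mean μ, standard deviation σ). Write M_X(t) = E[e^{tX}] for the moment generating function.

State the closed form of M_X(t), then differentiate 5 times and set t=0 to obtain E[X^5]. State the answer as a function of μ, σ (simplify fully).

M_X(t) = e^(μ*t + σ^2*t^2/2)
dM/dt = μ*e^(μ*t)*e^(σ^2*t^2/2) + σ^2*t*e^(μ*t)*e^(σ^2*t^2/2)
d^2M/dt^2 = μ^2*e^(μ*t)*e^(σ^2*t^2/2) + 2*μ*σ^2*t*e^(μ*t)*e^(σ^2*t^2/2) + σ^4*t^2*e^(μ*t)*e^(σ^2*t^2/2) + σ^2*e^(μ*t)*e^(σ^2*t^2/2)

E[X^5] = d^5M/dt^5 |_{t=0} = μ*(μ^4 + 10*μ^2*σ^2 + 15*σ^4)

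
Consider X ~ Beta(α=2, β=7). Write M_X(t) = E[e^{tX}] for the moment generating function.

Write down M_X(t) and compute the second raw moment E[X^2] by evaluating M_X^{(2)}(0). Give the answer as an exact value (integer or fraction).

M_X(t) = ₁F₁(2; 9; t)
M′(t) = 2*₁F₁(3; 10; t)/9
M′′(t) = ₁F₁(4; 11; t)/15

E[X^2] = M′′(0) = 1/15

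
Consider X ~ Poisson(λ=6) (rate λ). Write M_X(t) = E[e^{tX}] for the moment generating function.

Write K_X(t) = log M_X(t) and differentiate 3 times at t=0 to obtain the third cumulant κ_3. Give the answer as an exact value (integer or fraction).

M_X(t) = e^(6*e^(t) - 6)
K_X(t) = log M_X(t) = 6*e^(t) - 6
K^(3)(t) = 6*e^(t)

κ_3 = K^(3)(0) = 6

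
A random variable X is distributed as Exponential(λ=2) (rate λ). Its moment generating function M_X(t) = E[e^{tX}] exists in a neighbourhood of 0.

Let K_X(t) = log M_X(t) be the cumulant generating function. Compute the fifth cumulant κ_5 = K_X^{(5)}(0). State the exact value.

κ_5 = D^5[K](0) = 3/4

M_X(t) = 2/(2 - t)
K_X(t) = log M_X(t) = -log(2 - t) + log(2)
D^5[K](t) = -24/(t^5 - 10*t^4 + 40*t^3 - 80*t^2 + 80*t - 32)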